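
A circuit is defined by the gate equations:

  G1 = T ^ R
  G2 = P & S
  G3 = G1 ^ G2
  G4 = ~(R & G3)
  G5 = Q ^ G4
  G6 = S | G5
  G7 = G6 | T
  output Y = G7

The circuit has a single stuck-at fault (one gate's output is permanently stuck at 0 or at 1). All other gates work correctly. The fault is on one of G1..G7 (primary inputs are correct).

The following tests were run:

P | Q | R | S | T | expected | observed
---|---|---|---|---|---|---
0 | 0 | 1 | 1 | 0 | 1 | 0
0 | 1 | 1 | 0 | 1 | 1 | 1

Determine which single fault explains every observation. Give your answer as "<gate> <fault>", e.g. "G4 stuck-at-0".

G6 stuck-at-0

Fault-free values for test 1 (P=0, Q=0, R=1, S=1, T=0): G1=1, G2=0, G3=1, G4=0, G5=0, G6=1, G7=1, giving Y=1. Observed 0.
Test 1: faults giving observed 0 are {G6 stuck-at-0, G7 stuck-at-0}.
Test 2 (P=0, Q=1, R=1, S=0, T=1): fault-free G1=0, G2=0, G3=0, G4=1, G5=0, G6=0, G7=1 → 1; observed 1. Eliminates G7 stuck-at-0.
Only G6 stuck-at-0 is consistent with every test.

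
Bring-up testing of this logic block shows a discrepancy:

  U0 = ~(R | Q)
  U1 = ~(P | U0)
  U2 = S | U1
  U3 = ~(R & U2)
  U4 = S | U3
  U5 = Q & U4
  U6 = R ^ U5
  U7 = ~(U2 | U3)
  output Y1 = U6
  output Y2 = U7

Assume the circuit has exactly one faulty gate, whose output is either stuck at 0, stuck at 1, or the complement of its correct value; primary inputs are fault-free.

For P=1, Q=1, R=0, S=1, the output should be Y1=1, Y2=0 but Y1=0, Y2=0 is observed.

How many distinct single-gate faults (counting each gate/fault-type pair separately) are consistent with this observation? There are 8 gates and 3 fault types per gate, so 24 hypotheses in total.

6

Fault-free: U0=0, U1=0, U2=1, U3=1, U4=1, U5=1, U6=1, U7=0 → Y1=1, Y2=0. Observed Y1=0, Y2=0.
  U0: none of the 3 fault types match ✗
  U1: none of the 3 fault types match ✗
  U2: none of the 3 fault types match ✗
  U3: none of the 3 fault types match ✗
  U4: stuck-at-0, inverted output ✓; others ✗
  U5: stuck-at-0, inverted output ✓; others ✗
  U6: stuck-at-0, inverted output ✓; others ✗
  U7: none of the 3 fault types match ✗
Consistent faults: {U4 stuck-at-0, U4 inverted output, U5 stuck-at-0, U5 inverted output, U6 stuck-at-0, U6 inverted output} — 6 in all.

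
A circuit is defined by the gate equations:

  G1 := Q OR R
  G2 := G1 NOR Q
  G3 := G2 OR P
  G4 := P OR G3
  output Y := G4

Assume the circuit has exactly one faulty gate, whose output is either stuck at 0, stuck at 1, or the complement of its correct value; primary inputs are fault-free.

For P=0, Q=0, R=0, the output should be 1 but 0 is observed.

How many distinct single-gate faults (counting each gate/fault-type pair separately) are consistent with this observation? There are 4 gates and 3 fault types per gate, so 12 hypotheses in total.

Fault-free: G1=0, G2=1, G3=1, G4=1 → 1. Observed 0.
  G1 stuck-at-0: output 1 ✗
  G1 stuck-at-1: output 0 ✓
  G1 inverted output: output 0 ✓
  G2 stuck-at-0: output 0 ✓
  G2 stuck-at-1: output 1 ✗
  G2 inverted output: output 0 ✓
  G3 stuck-at-0: output 0 ✓
  G3 stuck-at-1: output 1 ✗
  G3 inverted output: output 0 ✓
  G4 stuck-at-0: output 0 ✓
  G4 stuck-at-1: output 1 ✗
  G4 inverted output: output 0 ✓
Consistent faults: {G1 stuck-at-1, G1 inverted output, G2 stuck-at-0, G2 inverted output, G3 stuck-at-0, G3 inverted output, G4 stuck-at-0, G4 inverted output} — 8 in all.

8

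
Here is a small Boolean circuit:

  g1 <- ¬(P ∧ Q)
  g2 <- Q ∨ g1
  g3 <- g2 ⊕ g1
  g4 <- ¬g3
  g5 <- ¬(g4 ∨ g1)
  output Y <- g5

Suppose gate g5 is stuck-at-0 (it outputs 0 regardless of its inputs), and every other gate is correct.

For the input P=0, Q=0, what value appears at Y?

Propagate with g5 forced: g1=1, g2=1, g3=0, g4=1, g5=0 [stuck-at-0].
So Y = 0. (Same as the fault-free value — the fault is masked on this input.)

0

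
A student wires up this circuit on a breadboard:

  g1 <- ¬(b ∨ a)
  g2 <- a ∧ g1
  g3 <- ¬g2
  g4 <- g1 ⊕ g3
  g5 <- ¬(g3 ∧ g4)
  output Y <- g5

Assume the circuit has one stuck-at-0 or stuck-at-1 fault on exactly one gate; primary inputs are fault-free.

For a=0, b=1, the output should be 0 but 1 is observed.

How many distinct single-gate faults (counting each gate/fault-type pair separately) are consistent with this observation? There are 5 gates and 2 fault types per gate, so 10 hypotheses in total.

5

Fault-free: g1=0, g2=0, g3=1, g4=1, g5=0 → 0. Observed 1.
  g1 stuck-at-0: output 0 ✗
  g1 stuck-at-1: output 1 ✓
  g2 stuck-at-0: output 0 ✗
  g2 stuck-at-1: output 1 ✓
  g3 stuck-at-0: output 1 ✓
  g3 stuck-at-1: output 0 ✗
  g4 stuck-at-0: output 1 ✓
  g4 stuck-at-1: output 0 ✗
  g5 stuck-at-0: output 0 ✗
  g5 stuck-at-1: output 1 ✓
Consistent faults: {g1 stuck-at-1, g2 stuck-at-1, g3 stuck-at-0, g4 stuck-at-0, g5 stuck-at-1} — 5 in all.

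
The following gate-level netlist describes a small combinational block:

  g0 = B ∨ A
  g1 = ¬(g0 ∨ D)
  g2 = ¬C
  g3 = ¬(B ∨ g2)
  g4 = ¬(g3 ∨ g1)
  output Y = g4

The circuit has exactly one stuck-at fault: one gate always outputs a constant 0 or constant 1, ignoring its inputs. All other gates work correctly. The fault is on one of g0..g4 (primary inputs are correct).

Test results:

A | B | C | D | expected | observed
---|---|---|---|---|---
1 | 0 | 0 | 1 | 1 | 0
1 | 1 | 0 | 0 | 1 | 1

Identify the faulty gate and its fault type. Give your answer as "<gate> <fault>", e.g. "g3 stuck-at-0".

Fault-free values for test 1 (A=1, B=0, C=0, D=1): g0=1, g1=0, g2=1, g3=0, g4=1, giving Y=1. Observed 0.
Test 1: faults giving observed 0 are {g1 stuck-at-1, g2 stuck-at-0, g3 stuck-at-1, g4 stuck-at-0}.
Test 2 (A=1, B=1, C=0, D=0): fault-free g0=1, g1=0, g2=1, g3=0, g4=1 → 1; observed 1. Eliminates g1 stuck-at-1, g3 stuck-at-1, g4 stuck-at-0.
Only g2 stuck-at-0 is consistent with every test.

g2 stuck-at-0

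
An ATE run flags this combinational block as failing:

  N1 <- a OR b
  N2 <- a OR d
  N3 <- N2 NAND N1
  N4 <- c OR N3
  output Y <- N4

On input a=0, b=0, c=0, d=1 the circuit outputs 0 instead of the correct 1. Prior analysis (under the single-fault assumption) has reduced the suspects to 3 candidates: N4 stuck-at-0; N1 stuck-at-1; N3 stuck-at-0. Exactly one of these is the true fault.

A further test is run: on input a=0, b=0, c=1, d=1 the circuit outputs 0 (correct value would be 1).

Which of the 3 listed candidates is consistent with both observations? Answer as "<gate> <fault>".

N4 stuck-at-0

Evaluate each candidate on input a=0, b=0, c=1, d=1:
  N4 stuck-at-0: N1=0, N2=1, N3=1, N4=0 [stuck-at-0] → 0 — matches
  N1 stuck-at-1: N1=1 [stuck-at-1], N2=1, N3=0, N4=1 → 1 — eliminated
  N3 stuck-at-0: N1=0, N2=1, N3=0 [stuck-at-0], N4=1 → 1 — eliminated
Only N4 stuck-at-0 reproduces the observed 0.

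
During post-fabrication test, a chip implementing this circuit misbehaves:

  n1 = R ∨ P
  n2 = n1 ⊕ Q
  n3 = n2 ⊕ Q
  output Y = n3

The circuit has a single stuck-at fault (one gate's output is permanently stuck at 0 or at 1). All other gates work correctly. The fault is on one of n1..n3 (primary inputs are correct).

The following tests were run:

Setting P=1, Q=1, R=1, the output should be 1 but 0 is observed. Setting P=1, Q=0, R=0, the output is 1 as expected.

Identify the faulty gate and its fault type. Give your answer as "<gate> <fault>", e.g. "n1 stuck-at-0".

Fault-free values for test 1 (P=1, Q=1, R=1): n1=1, n2=0, n3=1, giving Y=1. Observed 0.
Test 1: faults giving observed 0 are {n1 stuck-at-0, n2 stuck-at-1, n3 stuck-at-0}.
Test 2 (P=1, Q=0, R=0): fault-free n1=1, n2=1, n3=1 → 1; observed 1. Eliminates n1 stuck-at-0, n3 stuck-at-0.
Only n2 stuck-at-1 is consistent with every test.

n2 stuck-at-1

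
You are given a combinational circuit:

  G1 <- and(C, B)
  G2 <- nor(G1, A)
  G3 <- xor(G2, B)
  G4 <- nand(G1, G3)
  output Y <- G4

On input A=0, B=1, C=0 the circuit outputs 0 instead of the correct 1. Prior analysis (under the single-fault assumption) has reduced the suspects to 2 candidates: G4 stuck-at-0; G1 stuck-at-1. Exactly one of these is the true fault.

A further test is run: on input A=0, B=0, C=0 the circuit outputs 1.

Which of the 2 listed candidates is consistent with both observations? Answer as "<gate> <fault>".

Evaluate each candidate on input A=0, B=0, C=0:
  G4 stuck-at-0: G1=0, G2=1, G3=1, G4=0 [stuck-at-0] → 0 — eliminated
  G1 stuck-at-1: G1=1 [stuck-at-1], G2=0, G3=0, G4=1 → 1 — matches
Only G1 stuck-at-1 reproduces the observed 1.

G1 stuck-at-1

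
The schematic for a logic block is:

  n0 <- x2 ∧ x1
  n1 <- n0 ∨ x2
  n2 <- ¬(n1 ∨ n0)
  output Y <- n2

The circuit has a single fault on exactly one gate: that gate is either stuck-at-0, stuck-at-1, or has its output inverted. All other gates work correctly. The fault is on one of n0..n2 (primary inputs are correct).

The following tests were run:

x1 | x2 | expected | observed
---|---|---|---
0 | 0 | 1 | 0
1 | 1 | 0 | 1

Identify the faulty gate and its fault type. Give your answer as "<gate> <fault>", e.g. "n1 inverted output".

Fault-free values for test 1 (x1=0, x2=0): n0=0, n1=0, n2=1, giving Y=1. Observed 0.
Test 1: faults giving observed 0 are {n0 stuck-at-1, n0 inverted output, n1 stuck-at-1, n1 inverted output, n2 stuck-at-0, n2 inverted output}.
Test 2 (x1=1, x2=1): fault-free n0=1, n1=1, n2=0 → 0; observed 1. Eliminates n0 stuck-at-1, n0 inverted output, n1 stuck-at-1, n1 inverted output, n2 stuck-at-0.
Only n2 inverted output is consistent with every test.

n2 inverted output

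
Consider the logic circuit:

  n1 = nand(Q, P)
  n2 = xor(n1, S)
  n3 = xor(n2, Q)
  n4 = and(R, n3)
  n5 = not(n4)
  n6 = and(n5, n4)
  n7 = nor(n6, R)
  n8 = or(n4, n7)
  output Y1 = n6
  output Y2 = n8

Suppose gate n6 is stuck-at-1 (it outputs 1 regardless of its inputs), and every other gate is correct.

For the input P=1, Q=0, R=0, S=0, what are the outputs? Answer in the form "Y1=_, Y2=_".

Propagate with n6 forced: n1=1, n2=1, n3=1, n4=0, n5=1, n6=1 [stuck-at-1], n7=0, n8=0.
So the outputs are Y1=1, Y2=0. (Without the fault they would be Y1=0, Y2=1.)

Y1=1, Y2=0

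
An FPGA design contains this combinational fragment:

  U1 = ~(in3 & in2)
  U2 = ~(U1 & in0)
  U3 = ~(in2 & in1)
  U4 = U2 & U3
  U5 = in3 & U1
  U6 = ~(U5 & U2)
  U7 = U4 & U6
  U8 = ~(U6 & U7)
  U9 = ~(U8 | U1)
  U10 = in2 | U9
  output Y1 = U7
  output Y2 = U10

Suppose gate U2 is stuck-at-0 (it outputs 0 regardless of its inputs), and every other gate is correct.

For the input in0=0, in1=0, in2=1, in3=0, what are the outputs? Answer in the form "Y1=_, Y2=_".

Propagate with U2 forced: U1=1, U2=0 [stuck-at-0], U3=1, U4=0, U5=0, U6=1, U7=0, U8=1, U9=0, U10=1.
So the outputs are Y1=0, Y2=1. (Without the fault they would be Y1=1, Y2=1.)

Y1=0, Y2=1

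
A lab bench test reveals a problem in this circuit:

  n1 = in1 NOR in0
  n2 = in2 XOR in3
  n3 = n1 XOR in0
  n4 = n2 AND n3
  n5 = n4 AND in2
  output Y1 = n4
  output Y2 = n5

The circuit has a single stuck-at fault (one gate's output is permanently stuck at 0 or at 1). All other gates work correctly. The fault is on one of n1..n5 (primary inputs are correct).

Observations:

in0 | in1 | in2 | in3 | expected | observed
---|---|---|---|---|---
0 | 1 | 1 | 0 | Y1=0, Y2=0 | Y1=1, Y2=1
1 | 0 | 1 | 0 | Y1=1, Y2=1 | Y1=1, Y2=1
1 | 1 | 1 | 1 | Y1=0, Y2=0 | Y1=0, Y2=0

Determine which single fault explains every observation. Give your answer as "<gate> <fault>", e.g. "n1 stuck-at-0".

n3 stuck-at-1

Fault-free values for test 1 (in0=0, in1=1, in2=1, in3=0): n1=0, n2=1, n3=0, n4=0, n5=0, giving Y1=0, Y2=0. Observed Y1=1, Y2=1.
Test 1: faults giving observed Y1=1, Y2=1 are {n1 stuck-at-1, n3 stuck-at-1, n4 stuck-at-1}.
Test 2 (in0=1, in1=0, in2=1, in3=0): fault-free n1=0, n2=1, n3=1, n4=1, n5=1 → Y1=1, Y2=1; observed Y1=1, Y2=1. Eliminates n1 stuck-at-1.
Test 3 (in0=1, in1=1, in2=1, in3=1): fault-free n1=0, n2=0, n3=1, n4=0, n5=0 → Y1=0, Y2=0; observed Y1=0, Y2=0. Eliminates n4 stuck-at-1.
Only n3 stuck-at-1 is consistent with every test.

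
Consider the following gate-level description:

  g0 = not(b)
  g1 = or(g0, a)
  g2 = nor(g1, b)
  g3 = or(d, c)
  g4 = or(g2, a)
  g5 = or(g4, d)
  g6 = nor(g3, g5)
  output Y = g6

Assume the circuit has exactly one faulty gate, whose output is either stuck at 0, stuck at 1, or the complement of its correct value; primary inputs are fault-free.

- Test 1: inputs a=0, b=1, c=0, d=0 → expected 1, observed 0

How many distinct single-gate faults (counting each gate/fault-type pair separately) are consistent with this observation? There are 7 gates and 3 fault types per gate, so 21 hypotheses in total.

Fault-free: g0=0, g1=0, g2=0, g3=0, g4=0, g5=0, g6=1 → 1. Observed 0.
  g0: none of the 3 fault types match ✗
  g1: none of the 3 fault types match ✗
  g2: stuck-at-1, inverted output ✓; others ✗
  g3: stuck-at-1, inverted output ✓; others ✗
  g4: stuck-at-1, inverted output ✓; others ✗
  g5: stuck-at-1, inverted output ✓; others ✗
  g6: stuck-at-0, inverted output ✓; others ✗
Consistent faults: {g2 stuck-at-1, g2 inverted output, g3 stuck-at-1, g3 inverted output, g4 stuck-at-1, g4 inverted output, g5 stuck-at-1, g5 inverted output, g6 stuck-at-0, g6 inverted output} — 10 in all.

10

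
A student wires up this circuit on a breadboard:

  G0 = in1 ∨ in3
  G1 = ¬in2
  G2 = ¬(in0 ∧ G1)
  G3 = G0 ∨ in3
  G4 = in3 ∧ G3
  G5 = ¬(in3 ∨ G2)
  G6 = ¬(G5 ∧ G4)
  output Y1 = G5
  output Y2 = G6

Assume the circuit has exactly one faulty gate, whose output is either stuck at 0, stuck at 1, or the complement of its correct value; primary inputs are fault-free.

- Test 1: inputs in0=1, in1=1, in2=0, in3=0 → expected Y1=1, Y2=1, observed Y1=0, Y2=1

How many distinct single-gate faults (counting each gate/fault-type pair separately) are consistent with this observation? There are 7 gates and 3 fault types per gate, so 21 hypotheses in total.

6

Fault-free: G0=1, G1=1, G2=0, G3=1, G4=0, G5=1, G6=1 → Y1=1, Y2=1. Observed Y1=0, Y2=1.
  G0: none of the 3 fault types match ✗
  G1: stuck-at-0, inverted output ✓; others ✗
  G2: stuck-at-1, inverted output ✓; others ✗
  G3: none of the 3 fault types match ✗
  G4: none of the 3 fault types match ✗
  G5: stuck-at-0, inverted output ✓; others ✗
  G6: none of the 3 fault types match ✗
Consistent faults: {G1 stuck-at-0, G1 inverted output, G2 stuck-at-1, G2 inverted output, G5 stuck-at-0, G5 inverted output} — 6 in all.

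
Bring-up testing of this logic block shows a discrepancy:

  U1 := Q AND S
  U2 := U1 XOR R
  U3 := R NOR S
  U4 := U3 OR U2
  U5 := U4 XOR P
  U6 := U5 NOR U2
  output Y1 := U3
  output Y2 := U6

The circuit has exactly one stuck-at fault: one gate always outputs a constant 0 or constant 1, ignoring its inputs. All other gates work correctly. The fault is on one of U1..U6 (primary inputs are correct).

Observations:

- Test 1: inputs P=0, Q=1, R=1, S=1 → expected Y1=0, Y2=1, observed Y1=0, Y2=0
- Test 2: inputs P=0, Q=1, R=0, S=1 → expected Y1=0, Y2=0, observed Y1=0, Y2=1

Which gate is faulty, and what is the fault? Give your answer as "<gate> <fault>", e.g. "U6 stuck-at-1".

U1 stuck-at-0

Fault-free values for test 1 (P=0, Q=1, R=1, S=1): U1=1, U2=0, U3=0, U4=0, U5=0, U6=1, giving Y1=0, Y2=1. Observed Y1=0, Y2=0.
Test 1: faults giving observed Y1=0, Y2=0 are {U1 stuck-at-0, U2 stuck-at-1, U4 stuck-at-1, U5 stuck-at-1, U6 stuck-at-0}.
Test 2 (P=0, Q=1, R=0, S=1): fault-free U1=1, U2=1, U3=0, U4=1, U5=1, U6=0 → Y1=0, Y2=0; observed Y1=0, Y2=1. Eliminates U2 stuck-at-1, U4 stuck-at-1, U5 stuck-at-1, U6 stuck-at-0.
Only U1 stuck-at-0 is consistent with every test.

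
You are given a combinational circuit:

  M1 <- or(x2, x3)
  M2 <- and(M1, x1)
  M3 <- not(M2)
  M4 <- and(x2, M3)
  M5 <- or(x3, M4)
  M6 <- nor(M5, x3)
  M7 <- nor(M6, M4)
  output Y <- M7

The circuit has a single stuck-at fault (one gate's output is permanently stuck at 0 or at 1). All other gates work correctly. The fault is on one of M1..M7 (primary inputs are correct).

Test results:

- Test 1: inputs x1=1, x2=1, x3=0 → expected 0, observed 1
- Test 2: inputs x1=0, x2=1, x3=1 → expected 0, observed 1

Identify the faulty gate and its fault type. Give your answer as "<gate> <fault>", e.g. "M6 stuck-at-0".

M7 stuck-at-1

Fault-free values for test 1 (x1=1, x2=1, x3=0): M1=1, M2=1, M3=0, M4=0, M5=0, M6=1, M7=0, giving Y=0. Observed 1.
Test 1: faults giving observed 1 are {M5 stuck-at-1, M6 stuck-at-0, M7 stuck-at-1}.
Test 2 (x1=0, x2=1, x3=1): fault-free M1=1, M2=0, M3=1, M4=1, M5=1, M6=0, M7=0 → 0; observed 1. Eliminates M5 stuck-at-1, M6 stuck-at-0.
Only M7 stuck-at-1 is consistent with every test.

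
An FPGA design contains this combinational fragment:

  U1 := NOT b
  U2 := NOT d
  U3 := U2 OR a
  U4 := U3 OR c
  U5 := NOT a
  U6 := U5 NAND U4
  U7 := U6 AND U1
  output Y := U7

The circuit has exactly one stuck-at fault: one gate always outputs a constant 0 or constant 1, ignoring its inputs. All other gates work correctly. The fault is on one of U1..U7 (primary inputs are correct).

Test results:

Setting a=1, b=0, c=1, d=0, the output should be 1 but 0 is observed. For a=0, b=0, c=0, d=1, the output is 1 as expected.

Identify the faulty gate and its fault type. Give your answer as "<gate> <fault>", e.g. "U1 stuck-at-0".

Fault-free values for test 1 (a=1, b=0, c=1, d=0): U1=1, U2=1, U3=1, U4=1, U5=0, U6=1, U7=1, giving Y=1. Observed 0.
Test 1: faults giving observed 0 are {U1 stuck-at-0, U5 stuck-at-1, U6 stuck-at-0, U7 stuck-at-0}.
Test 2 (a=0, b=0, c=0, d=1): fault-free U1=1, U2=0, U3=0, U4=0, U5=1, U6=1, U7=1 → 1; observed 1. Eliminates U1 stuck-at-0, U6 stuck-at-0, U7 stuck-at-0.
Only U5 stuck-at-1 is consistent with every test.

U5 stuck-at-1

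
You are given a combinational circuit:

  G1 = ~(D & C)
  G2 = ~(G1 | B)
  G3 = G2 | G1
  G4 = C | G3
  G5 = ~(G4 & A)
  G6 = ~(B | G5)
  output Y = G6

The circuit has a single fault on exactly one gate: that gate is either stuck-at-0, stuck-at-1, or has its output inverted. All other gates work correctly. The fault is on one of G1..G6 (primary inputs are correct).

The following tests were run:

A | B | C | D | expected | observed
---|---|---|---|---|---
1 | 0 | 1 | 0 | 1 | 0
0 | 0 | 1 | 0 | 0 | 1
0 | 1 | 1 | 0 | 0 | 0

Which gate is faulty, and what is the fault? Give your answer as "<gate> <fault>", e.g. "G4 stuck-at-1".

G5 inverted output

Fault-free values for test 1 (A=1, B=0, C=1, D=0): G1=1, G2=0, G3=1, G4=1, G5=0, G6=1, giving Y=1. Observed 0.
Test 1: faults giving observed 0 are {G4 stuck-at-0, G4 inverted output, G5 stuck-at-1, G5 inverted output, G6 stuck-at-0, G6 inverted output}.
Test 2 (A=0, B=0, C=1, D=0): fault-free G1=1, G2=0, G3=1, G4=1, G5=1, G6=0 → 0; observed 1. Eliminates G4 stuck-at-0, G4 inverted output, G5 stuck-at-1, G6 stuck-at-0.
Test 3 (A=0, B=1, C=1, D=0): fault-free G1=1, G2=0, G3=1, G4=1, G5=1, G6=0 → 0; observed 0. Eliminates G6 inverted output.
Only G5 inverted output is consistent with every test.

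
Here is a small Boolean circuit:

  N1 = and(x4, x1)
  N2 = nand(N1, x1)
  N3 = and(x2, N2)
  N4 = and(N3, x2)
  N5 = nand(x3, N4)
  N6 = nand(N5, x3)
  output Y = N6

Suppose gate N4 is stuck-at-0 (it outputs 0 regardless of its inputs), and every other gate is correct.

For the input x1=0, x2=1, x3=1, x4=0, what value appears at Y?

0

Propagate with N4 forced: N1=0, N2=1, N3=1, N4=0 [stuck-at-0], N5=1, N6=0.
So Y = 0. (Without the fault it would be 1.)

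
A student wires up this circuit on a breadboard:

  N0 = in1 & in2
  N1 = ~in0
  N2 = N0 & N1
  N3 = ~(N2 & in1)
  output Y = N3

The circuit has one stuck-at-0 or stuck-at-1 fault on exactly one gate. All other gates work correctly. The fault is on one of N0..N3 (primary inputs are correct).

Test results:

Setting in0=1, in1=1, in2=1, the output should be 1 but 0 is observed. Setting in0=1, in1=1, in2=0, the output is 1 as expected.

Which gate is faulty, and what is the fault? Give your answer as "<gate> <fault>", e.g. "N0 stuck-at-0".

Fault-free values for test 1 (in0=1, in1=1, in2=1): N0=1, N1=0, N2=0, N3=1, giving Y=1. Observed 0.
Test 1: faults giving observed 0 are {N1 stuck-at-1, N2 stuck-at-1, N3 stuck-at-0}.
Test 2 (in0=1, in1=1, in2=0): fault-free N0=0, N1=0, N2=0, N3=1 → 1; observed 1. Eliminates N2 stuck-at-1, N3 stuck-at-0.
Only N1 stuck-at-1 is consistent with every test.

N1 stuck-at-1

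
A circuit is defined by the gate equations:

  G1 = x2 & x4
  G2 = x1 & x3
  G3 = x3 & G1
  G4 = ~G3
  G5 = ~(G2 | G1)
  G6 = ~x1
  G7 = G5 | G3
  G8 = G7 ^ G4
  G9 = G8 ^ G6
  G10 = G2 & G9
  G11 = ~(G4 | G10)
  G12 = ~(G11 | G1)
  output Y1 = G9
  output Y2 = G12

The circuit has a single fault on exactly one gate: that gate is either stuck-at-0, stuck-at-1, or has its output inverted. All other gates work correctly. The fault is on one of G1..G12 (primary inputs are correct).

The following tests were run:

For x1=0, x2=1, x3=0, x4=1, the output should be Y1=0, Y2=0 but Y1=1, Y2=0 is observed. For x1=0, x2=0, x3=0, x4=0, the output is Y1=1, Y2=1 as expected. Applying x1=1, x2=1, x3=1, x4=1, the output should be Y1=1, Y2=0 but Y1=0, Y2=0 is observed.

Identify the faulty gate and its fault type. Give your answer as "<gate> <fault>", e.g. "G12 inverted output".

Fault-free values for test 1 (x1=0, x2=1, x3=0, x4=1): G1=1, G2=0, G3=0, G4=1, G5=0, G6=1, G7=0, G8=1, G9=0, G10=0, G11=0, G12=0, giving Y1=0, Y2=0. Observed Y1=1, Y2=0.
Test 1: faults giving observed Y1=1, Y2=0 are {G4 stuck-at-0, G4 inverted output, G5 stuck-at-1, G5 inverted output, G6 stuck-at-0, G6 inverted output, G7 stuck-at-1, G7 inverted output, G8 stuck-at-0, G8 inverted output, G9 stuck-at-1, G9 inverted output}.
Test 2 (x1=0, x2=0, x3=0, x4=0): fault-free G1=0, G2=0, G3=0, G4=1, G5=1, G6=1, G7=1, G8=0, G9=1, G10=0, G11=0, G12=1 → Y1=1, Y2=1; observed Y1=1, Y2=1. Eliminates G4 stuck-at-0, G4 inverted output, G5 inverted output, G6 stuck-at-0, G6 inverted output, G7 inverted output, G8 inverted output, G9 inverted output.
Test 3 (x1=1, x2=1, x3=1, x4=1): fault-free G1=1, G2=1, G3=1, G4=0, G5=0, G6=0, G7=1, G8=1, G9=1, G10=1, G11=0, G12=0 → Y1=1, Y2=0; observed Y1=0, Y2=0. Eliminates G5 stuck-at-1, G7 stuck-at-1, G9 stuck-at-1.
Only G8 stuck-at-0 is consistent with every test.

G8 stuck-at-0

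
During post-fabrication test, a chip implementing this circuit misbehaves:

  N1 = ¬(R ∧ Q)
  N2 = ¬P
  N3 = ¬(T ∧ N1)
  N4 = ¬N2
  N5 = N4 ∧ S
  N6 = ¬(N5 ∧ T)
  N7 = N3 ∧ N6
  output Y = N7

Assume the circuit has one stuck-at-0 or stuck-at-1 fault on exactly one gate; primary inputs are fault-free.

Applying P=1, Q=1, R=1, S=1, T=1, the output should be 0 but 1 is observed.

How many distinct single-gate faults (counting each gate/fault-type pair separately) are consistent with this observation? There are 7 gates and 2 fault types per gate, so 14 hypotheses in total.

Fault-free: N1=0, N2=0, N3=1, N4=1, N5=1, N6=0, N7=0 → 0. Observed 1.
  N1 stuck-at-0: output 0 ✗
  N1 stuck-at-1: output 0 ✗
  N2 stuck-at-0: output 0 ✗
  N2 stuck-at-1: output 1 ✓
  N3 stuck-at-0: output 0 ✗
  N3 stuck-at-1: output 0 ✗
  N4 stuck-at-0: output 1 ✓
  N4 stuck-at-1: output 0 ✗
  N5 stuck-at-0: output 1 ✓
  N5 stuck-at-1: output 0 ✗
  N6 stuck-at-0: output 0 ✗
  N6 stuck-at-1: output 1 ✓
  N7 stuck-at-0: output 0 ✗
  N7 stuck-at-1: output 1 ✓
Consistent faults: {N2 stuck-at-1, N4 stuck-at-0, N5 stuck-at-0, N6 stuck-at-1, N7 stuck-at-1} — 5 in all.

5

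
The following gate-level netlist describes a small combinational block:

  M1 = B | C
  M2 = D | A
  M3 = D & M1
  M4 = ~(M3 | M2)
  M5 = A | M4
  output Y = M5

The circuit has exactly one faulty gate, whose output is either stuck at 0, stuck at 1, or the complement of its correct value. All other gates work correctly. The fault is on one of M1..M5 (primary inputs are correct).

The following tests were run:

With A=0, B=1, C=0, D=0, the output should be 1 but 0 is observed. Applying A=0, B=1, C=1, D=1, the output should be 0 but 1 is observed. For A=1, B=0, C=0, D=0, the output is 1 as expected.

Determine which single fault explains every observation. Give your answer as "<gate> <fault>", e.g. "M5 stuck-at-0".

M4 inverted output

Fault-free values for test 1 (A=0, B=1, C=0, D=0): M1=1, M2=0, M3=0, M4=1, M5=1, giving Y=1. Observed 0.
Test 1: faults giving observed 0 are {M2 stuck-at-1, M2 inverted output, M3 stuck-at-1, M3 inverted output, M4 stuck-at-0, M4 inverted output, M5 stuck-at-0, M5 inverted output}.
Test 2 (A=0, B=1, C=1, D=1): fault-free M1=1, M2=1, M3=1, M4=0, M5=0 → 0; observed 1. Eliminates M2 stuck-at-1, M2 inverted output, M3 stuck-at-1, M3 inverted output, M4 stuck-at-0, M5 stuck-at-0.
Test 3 (A=1, B=0, C=0, D=0): fault-free M1=0, M2=1, M3=0, M4=0, M5=1 → 1; observed 1. Eliminates M5 inverted output.
Only M4 inverted output is consistent with every test.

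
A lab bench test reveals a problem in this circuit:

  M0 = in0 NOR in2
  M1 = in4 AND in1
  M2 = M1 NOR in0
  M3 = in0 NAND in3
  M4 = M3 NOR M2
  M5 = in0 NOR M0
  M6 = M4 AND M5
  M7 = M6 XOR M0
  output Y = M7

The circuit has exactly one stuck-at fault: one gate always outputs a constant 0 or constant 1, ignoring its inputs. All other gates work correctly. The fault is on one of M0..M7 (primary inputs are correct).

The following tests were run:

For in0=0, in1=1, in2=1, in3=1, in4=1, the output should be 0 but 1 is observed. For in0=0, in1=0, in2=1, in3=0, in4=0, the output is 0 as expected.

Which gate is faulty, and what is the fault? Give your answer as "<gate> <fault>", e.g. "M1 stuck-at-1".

M3 stuck-at-0

Fault-free values for test 1 (in0=0, in1=1, in2=1, in3=1, in4=1): M0=0, M1=1, M2=0, M3=1, M4=0, M5=1, M6=0, M7=0, giving Y=0. Observed 1.
Test 1: faults giving observed 1 are {M0 stuck-at-1, M3 stuck-at-0, M4 stuck-at-1, M6 stuck-at-1, M7 stuck-at-1}.
Test 2 (in0=0, in1=0, in2=1, in3=0, in4=0): fault-free M0=0, M1=0, M2=1, M3=1, M4=0, M5=1, M6=0, M7=0 → 0; observed 0. Eliminates M0 stuck-at-1, M4 stuck-at-1, M6 stuck-at-1, M7 stuck-at-1.
Only M3 stuck-at-0 is consistent with every test.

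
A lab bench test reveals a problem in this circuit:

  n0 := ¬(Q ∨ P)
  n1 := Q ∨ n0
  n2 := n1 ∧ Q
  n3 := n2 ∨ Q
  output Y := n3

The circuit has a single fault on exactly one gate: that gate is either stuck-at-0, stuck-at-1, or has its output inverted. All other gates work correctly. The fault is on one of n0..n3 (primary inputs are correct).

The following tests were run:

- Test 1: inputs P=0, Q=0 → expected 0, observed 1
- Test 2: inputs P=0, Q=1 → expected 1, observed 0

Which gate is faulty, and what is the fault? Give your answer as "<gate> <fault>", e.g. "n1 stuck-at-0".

Fault-free values for test 1 (P=0, Q=0): n0=1, n1=1, n2=0, n3=0, giving Y=0. Observed 1.
Test 1: faults giving observed 1 are {n2 stuck-at-1, n2 inverted output, n3 stuck-at-1, n3 inverted output}.
Test 2 (P=0, Q=1): fault-free n0=0, n1=1, n2=1, n3=1 → 1; observed 0. Eliminates n2 stuck-at-1, n2 inverted output, n3 stuck-at-1.
Only n3 inverted output is consistent with every test.

n3 inverted output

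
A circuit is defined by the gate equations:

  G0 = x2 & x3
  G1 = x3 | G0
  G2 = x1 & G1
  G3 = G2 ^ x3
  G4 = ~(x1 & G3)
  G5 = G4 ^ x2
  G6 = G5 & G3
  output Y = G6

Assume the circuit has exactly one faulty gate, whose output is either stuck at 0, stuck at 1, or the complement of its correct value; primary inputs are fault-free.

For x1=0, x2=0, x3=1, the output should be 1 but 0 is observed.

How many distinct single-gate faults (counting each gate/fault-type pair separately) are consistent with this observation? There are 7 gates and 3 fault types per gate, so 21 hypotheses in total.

10

Fault-free: G0=0, G1=1, G2=0, G3=1, G4=1, G5=1, G6=1 → 1. Observed 0.
  G0: none of the 3 fault types match ✗
  G1: none of the 3 fault types match ✗
  G2: stuck-at-1, inverted output ✓; others ✗
  G3: stuck-at-0, inverted output ✓; others ✗
  G4: stuck-at-0, inverted output ✓; others ✗
  G5: stuck-at-0, inverted output ✓; others ✗
  G6: stuck-at-0, inverted output ✓; others ✗
Consistent faults: {G2 stuck-at-1, G2 inverted output, G3 stuck-at-0, G3 inverted output, G4 stuck-at-0, G4 inverted output, G5 stuck-at-0, G5 inverted output, G6 stuck-at-0, G6 inverted output} — 10 in all.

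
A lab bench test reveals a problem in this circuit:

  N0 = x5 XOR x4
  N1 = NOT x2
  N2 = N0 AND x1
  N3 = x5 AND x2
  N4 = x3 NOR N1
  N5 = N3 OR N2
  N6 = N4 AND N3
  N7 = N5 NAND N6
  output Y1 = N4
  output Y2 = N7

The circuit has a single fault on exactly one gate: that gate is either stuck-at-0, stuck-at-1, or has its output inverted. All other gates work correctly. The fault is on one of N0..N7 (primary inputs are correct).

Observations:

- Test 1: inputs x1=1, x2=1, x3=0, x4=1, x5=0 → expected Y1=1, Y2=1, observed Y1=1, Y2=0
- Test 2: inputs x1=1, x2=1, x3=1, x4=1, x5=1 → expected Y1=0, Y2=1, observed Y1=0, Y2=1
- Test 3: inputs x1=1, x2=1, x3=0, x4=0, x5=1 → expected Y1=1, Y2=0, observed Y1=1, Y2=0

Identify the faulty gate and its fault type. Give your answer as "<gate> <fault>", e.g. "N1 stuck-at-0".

N3 stuck-at-1

Fault-free values for test 1 (x1=1, x2=1, x3=0, x4=1, x5=0): N0=1, N1=0, N2=1, N3=0, N4=1, N5=1, N6=0, N7=1, giving Y1=1, Y2=1. Observed Y1=1, Y2=0.
Test 1: faults giving observed Y1=1, Y2=0 are {N3 stuck-at-1, N3 inverted output, N6 stuck-at-1, N6 inverted output, N7 stuck-at-0, N7 inverted output}.
Test 2 (x1=1, x2=1, x3=1, x4=1, x5=1): fault-free N0=0, N1=0, N2=0, N3=1, N4=0, N5=1, N6=0, N7=1 → Y1=0, Y2=1; observed Y1=0, Y2=1. Eliminates N6 stuck-at-1, N6 inverted output, N7 stuck-at-0, N7 inverted output.
Test 3 (x1=1, x2=1, x3=0, x4=0, x5=1): fault-free N0=1, N1=0, N2=1, N3=1, N4=1, N5=1, N6=1, N7=0 → Y1=1, Y2=0; observed Y1=1, Y2=0. Eliminates N3 inverted output.
Only N3 stuck-at-1 is consistent with every test.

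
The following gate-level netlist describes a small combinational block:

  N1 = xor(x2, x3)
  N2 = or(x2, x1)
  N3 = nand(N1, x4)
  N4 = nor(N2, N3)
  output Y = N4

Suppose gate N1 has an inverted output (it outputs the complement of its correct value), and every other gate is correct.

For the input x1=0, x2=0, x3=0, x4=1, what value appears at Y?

Propagate with N1 forced: N1=1 [inverted output], N2=0, N3=0, N4=1.
So Y = 1. (Without the fault it would be 0.)

1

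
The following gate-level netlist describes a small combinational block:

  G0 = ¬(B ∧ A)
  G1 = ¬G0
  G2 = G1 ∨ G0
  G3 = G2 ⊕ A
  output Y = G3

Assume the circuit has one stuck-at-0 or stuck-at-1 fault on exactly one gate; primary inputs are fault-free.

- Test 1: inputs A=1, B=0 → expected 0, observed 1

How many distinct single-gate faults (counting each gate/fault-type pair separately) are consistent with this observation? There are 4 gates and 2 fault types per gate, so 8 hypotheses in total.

Fault-free: G0=1, G1=0, G2=1, G3=0 → 0. Observed 1.
  G0 stuck-at-0: output 0 ✗
  G0 stuck-at-1: output 0 ✗
  G1 stuck-at-0: output 0 ✗
  G1 stuck-at-1: output 0 ✗
  G2 stuck-at-0: output 1 ✓
  G2 stuck-at-1: output 0 ✗
  G3 stuck-at-0: output 0 ✗
  G3 stuck-at-1: output 1 ✓
Consistent faults: {G2 stuck-at-0, G3 stuck-at-1} — 2 in all.

2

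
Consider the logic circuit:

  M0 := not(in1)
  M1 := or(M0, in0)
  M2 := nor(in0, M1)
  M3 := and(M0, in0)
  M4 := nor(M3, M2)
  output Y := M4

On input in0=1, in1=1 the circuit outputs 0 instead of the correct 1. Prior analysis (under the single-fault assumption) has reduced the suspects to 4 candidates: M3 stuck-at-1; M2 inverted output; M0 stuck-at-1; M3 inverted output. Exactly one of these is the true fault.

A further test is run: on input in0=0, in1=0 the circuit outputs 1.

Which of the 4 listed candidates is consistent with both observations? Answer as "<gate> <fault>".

Evaluate each candidate on input in0=0, in1=0:
  M3 stuck-at-1: M0=1, M1=1, M2=0, M3=1 [stuck-at-1], M4=0 → 0 — eliminated
  M2 inverted output: M0=1, M1=1, M2=1 [inverted output], M3=0, M4=0 → 0 — eliminated
  M0 stuck-at-1: M0=1 [stuck-at-1], M1=1, M2=0, M3=0, M4=1 → 1 — matches
  M3 inverted output: M0=1, M1=1, M2=0, M3=1 [inverted output], M4=0 → 0 — eliminated
Only M0 stuck-at-1 reproduces the observed 1.

M0 stuck-at-1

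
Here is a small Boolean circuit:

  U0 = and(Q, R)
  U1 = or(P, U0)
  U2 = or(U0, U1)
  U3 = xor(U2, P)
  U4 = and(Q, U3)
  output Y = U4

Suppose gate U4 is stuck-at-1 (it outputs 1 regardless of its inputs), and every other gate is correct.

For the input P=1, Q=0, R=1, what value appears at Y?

1

Propagate with U4 forced: U0=0, U1=1, U2=1, U3=0, U4=1 [stuck-at-1].
So Y = 1. (Without the fault it would be 0.)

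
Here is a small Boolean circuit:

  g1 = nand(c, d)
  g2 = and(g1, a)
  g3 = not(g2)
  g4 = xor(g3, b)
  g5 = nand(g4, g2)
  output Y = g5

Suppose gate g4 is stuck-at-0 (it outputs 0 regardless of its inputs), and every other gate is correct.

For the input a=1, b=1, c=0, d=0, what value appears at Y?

1

Propagate with g4 forced: g1=1, g2=1, g3=0, g4=0 [stuck-at-0], g5=1.
So Y = 1. (Without the fault it would be 0.)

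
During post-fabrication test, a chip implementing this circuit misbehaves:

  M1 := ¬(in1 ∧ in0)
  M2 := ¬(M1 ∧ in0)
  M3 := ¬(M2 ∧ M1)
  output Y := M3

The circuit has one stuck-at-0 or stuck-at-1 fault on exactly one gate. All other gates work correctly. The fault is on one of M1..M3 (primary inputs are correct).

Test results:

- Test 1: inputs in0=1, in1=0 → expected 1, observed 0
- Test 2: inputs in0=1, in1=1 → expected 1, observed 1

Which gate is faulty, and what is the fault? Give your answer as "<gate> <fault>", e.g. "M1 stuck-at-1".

M2 stuck-at-1

Fault-free values for test 1 (in0=1, in1=0): M1=1, M2=0, M3=1, giving Y=1. Observed 0.
Test 1: faults giving observed 0 are {M2 stuck-at-1, M3 stuck-at-0}.
Test 2 (in0=1, in1=1): fault-free M1=0, M2=1, M3=1 → 1; observed 1. Eliminates M3 stuck-at-0.
Only M2 stuck-at-1 is consistent with every test.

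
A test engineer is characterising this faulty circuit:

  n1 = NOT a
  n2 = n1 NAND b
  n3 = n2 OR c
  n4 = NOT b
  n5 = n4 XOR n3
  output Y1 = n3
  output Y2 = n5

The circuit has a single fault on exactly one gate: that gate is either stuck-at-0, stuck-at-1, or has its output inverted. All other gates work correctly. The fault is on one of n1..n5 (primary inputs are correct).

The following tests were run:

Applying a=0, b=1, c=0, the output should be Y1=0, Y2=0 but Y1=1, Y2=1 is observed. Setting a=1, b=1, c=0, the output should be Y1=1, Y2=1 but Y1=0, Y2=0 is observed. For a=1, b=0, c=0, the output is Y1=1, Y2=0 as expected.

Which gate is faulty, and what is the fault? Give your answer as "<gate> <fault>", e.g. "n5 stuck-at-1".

Fault-free values for test 1 (a=0, b=1, c=0): n1=1, n2=0, n3=0, n4=0, n5=0, giving Y1=0, Y2=0. Observed Y1=1, Y2=1.
Test 1: faults giving observed Y1=1, Y2=1 are {n1 stuck-at-0, n1 inverted output, n2 stuck-at-1, n2 inverted output, n3 stuck-at-1, n3 inverted output}.
Test 2 (a=1, b=1, c=0): fault-free n1=0, n2=1, n3=1, n4=0, n5=1 → Y1=1, Y2=1; observed Y1=0, Y2=0. Eliminates n1 stuck-at-0, n2 stuck-at-1, n3 stuck-at-1.
Test 3 (a=1, b=0, c=0): fault-free n1=0, n2=1, n3=1, n4=1, n5=0 → Y1=1, Y2=0; observed Y1=1, Y2=0. Eliminates n2 inverted output, n3 inverted output.
Only n1 inverted output is consistent with every test.

n1 inverted output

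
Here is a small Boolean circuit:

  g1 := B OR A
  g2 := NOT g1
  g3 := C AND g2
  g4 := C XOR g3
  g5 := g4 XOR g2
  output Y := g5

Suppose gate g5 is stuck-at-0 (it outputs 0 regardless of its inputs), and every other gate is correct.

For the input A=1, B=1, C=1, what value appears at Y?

0

Propagate with g5 forced: g1=1, g2=0, g3=0, g4=1, g5=0 [stuck-at-0].
So Y = 0. (Without the fault it would be 1.)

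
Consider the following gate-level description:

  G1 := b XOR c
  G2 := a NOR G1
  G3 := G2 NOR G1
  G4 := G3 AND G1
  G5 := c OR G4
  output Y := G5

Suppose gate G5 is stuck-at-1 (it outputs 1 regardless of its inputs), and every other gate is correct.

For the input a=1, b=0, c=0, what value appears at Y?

1

Propagate with G5 forced: G1=0, G2=0, G3=1, G4=0, G5=1 [stuck-at-1].
So Y = 1. (Without the fault it would be 0.)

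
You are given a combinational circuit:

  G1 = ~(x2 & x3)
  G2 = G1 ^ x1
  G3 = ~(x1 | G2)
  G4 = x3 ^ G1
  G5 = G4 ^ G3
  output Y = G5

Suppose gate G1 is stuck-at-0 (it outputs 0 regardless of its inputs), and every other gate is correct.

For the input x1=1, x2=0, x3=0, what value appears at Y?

Propagate with G1 forced: G1=0 [stuck-at-0], G2=1, G3=0, G4=0, G5=0.
So Y = 0. (Without the fault it would be 1.)

0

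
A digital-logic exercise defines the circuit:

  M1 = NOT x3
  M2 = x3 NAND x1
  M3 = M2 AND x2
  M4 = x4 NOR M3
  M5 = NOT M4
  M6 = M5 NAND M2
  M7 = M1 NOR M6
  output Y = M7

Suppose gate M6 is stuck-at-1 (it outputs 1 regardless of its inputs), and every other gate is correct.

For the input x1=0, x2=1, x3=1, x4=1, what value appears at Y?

Propagate with M6 forced: M1=0, M2=1, M3=1, M4=0, M5=1, M6=1 [stuck-at-1], M7=0.
So Y = 0. (Without the fault it would be 1.)

0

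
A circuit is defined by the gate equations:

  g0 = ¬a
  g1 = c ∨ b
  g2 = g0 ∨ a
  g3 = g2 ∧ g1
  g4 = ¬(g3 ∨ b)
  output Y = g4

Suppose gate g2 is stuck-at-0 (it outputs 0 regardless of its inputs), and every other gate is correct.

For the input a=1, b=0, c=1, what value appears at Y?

1

Propagate with g2 forced: g0=0, g1=1, g2=0 [stuck-at-0], g3=0, g4=1.
So Y = 1. (Without the fault it would be 0.)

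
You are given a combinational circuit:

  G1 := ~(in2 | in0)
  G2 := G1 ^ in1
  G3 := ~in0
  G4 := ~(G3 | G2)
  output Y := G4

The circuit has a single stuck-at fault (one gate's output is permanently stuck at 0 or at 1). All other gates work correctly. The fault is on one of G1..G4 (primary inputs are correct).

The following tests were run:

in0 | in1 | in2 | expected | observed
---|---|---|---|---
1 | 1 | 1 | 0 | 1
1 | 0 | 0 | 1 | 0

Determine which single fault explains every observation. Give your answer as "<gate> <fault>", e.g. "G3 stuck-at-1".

G1 stuck-at-1

Fault-free values for test 1 (in0=1, in1=1, in2=1): G1=0, G2=1, G3=0, G4=0, giving Y=0. Observed 1.
Test 1: faults giving observed 1 are {G1 stuck-at-1, G2 stuck-at-0, G4 stuck-at-1}.
Test 2 (in0=1, in1=0, in2=0): fault-free G1=0, G2=0, G3=0, G4=1 → 1; observed 0. Eliminates G2 stuck-at-0, G4 stuck-at-1.
Only G1 stuck-at-1 is consistent with every test.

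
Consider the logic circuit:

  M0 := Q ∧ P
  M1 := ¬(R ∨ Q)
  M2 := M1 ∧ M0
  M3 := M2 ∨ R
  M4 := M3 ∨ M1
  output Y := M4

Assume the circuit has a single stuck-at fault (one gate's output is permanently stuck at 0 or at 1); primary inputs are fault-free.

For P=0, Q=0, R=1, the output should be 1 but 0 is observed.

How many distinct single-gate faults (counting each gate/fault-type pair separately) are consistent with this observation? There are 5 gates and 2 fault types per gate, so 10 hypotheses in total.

Fault-free: M0=0, M1=0, M2=0, M3=1, M4=1 → 1. Observed 0.
  M0 stuck-at-0: output 1 ✗
  M0 stuck-at-1: output 1 ✗
  M1 stuck-at-0: output 1 ✗
  M1 stuck-at-1: output 1 ✗
  M2 stuck-at-0: output 1 ✗
  M2 stuck-at-1: output 1 ✗
  M3 stuck-at-0: output 0 ✓
  M3 stuck-at-1: output 1 ✗
  M4 stuck-at-0: output 0 ✓
  M4 stuck-at-1: output 1 ✗
Consistent faults: {M3 stuck-at-0, M4 stuck-at-0} — 2 in all.

2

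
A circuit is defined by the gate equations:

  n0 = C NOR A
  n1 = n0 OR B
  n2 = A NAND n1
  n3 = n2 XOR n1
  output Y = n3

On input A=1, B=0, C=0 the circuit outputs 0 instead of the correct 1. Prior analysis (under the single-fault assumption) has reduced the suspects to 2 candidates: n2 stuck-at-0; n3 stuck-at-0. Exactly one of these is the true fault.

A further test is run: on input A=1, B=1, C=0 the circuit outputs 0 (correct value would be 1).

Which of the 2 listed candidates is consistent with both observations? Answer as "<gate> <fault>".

n3 stuck-at-0

Evaluate each candidate on input A=1, B=1, C=0:
  n2 stuck-at-0: n0=0, n1=1, n2=0 [stuck-at-0], n3=1 → 1 — eliminated
  n3 stuck-at-0: n0=0, n1=1, n2=0, n3=0 [stuck-at-0] → 0 — matches
Only n3 stuck-at-0 reproduces the observed 0.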